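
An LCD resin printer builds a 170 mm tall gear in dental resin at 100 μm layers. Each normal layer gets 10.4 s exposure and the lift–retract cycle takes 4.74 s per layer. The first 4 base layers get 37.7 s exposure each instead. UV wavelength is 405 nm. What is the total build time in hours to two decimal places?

Number of layers: 170 / 0.1 → 1700 (rounded up).
Base layers: 4 × (37.7 + 4.74) → 169.76 s.
Regular layers = 1696 × (10.4 + 4.74) = 25677.44 s.
Sum: 169.76 + 25677.44 = 25847.2 s → 7.18 hours.

7.18 hours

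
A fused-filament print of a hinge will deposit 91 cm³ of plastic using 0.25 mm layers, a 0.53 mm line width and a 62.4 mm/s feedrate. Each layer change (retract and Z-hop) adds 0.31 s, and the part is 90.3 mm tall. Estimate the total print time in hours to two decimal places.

3.09 hours

Line area: 0.25 × 0.53 → 0.1325 mm².
Total extruded path = 91000/0.1325 = 686792.5 mm.
Time extruding = 686792.5 / 62.4 = 11006.3 s.
Number of layers: 90.3 / 0.25 → 362 (rounded up).
Z-hop total = 362 × 0.31 = 112.22 s.
Altogether 11006.3 + 112.22 = 11118.52 s, i.e. 3.09 hours.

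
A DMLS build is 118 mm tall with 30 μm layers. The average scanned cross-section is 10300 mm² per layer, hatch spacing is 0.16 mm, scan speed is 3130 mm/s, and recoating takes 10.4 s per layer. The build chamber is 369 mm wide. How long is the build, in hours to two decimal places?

Number of layers: 118 / 0.03 → 3934 (rounded up).
Scan path per layer = 10300 / 0.16, so 64375 mm.
Per-layer scan time = 64375 / 3130 = 20.5671 s.
Layer cycle = 20.5671 + 10.4 = 30.9671 s.
3934 layers × 30.9671 s/layer = 121824.5714 s, i.e. 33.84 hours.

33.84 hours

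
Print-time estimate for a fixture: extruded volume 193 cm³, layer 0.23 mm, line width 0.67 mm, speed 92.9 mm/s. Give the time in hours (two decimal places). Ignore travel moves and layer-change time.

3.74 hours

Line area = 0.23 × 0.67, so 0.1541 mm².
Toolpath length = 193 cm³ / 0.1541 mm² = 193000 / 0.1541 = 1252433.5 mm.
Time extruding: 1252433.5 / 92.9 → 13481.5 s.
Converting: 13481.5 s = 3.74 hours.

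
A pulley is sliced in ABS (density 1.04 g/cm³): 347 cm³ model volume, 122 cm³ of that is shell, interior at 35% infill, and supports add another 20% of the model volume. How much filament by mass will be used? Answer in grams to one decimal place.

281.0 g

Volume inside the shell = 347 − 122 = 225 cm³.
Deposited infill = 0.35 × 225, so 78.75 cm³.
Support = 0.20 × 347, so 69.4 cm³.
Total printed volume = 122 + 78.75 + 69.4, so 270.15 cm³.
Mass = 270.15 × 1.04 = 280.956 g.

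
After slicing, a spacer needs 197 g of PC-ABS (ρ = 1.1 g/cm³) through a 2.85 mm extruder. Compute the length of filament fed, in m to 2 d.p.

28.07 m

Extruded volume: 197/1.1 = 179.0909 cm³ (179090.9 mm³).
A = π r² = π × 1.425² = 6.3794 mm².
L = V/A = 179090.9/6.3794 = 28073.31 mm → 28.07 m.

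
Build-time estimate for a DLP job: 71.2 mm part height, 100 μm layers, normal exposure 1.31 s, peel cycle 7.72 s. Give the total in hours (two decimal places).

Layers = ⌈71.2/0.1⌉ = 712.
Each layer takes = 1.31 + 7.72 = 9.03 s.
Total = 712 × 9.03 = 6429.36 s = 1.79 hours.

1.79 hours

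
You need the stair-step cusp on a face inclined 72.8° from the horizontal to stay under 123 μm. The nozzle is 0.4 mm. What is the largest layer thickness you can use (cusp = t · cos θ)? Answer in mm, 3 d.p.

0.416 mm

t = h_c / cos θ = 0.123 / 0.2957 = 0.416 mm.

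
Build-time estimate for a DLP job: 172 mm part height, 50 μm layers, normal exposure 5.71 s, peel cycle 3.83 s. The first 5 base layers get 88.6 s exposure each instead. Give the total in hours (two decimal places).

Layers = ⌈172/0.05⌉ = 3440.
Bottom layers = 5 × (88.6 + 3.83), so 462.15 s.
Regular layers = 3435 × (5.71 + 3.83), so 32769.9 s.
Sum: 462.15 + 32769.9 = 33232.05 s → 9.23 hours.

9.23 hours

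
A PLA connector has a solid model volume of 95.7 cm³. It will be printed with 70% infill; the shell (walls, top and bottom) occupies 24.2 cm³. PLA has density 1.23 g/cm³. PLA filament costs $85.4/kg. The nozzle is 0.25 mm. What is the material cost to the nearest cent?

Interior volume = 95.7 − 24.2 = 71.5 cm³.
Infill volume: 0.70 × 71.5 → 50.05 cm³.
Total extruded: 24.2 + 50.05 → 74.25 cm³.
Mass = 74.25 × 1.23 = 91.3275 g.
At $85.4/kg: 91.3275/1000 × 85.4 = $7.80.

$7.80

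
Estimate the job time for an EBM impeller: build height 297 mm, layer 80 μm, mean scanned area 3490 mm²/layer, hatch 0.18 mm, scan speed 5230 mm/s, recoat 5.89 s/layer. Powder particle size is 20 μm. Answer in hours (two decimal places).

Layers = ⌈297/0.08⌉ = 3713.
Per-layer scan distance = 3490 / 0.18, so 19388.9 mm.
Scan time per layer = 19388.9 / 5230, so 3.7072 s.
Time per layer = 3.7072 + 5.89, so 9.5972 s.
3713 layers × 9.5972 s/layer = 35634.4036 s, i.e. 9.90 hours.

9.90 hours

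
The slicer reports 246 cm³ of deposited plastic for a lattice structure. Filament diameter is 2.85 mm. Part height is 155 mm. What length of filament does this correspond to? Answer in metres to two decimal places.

Cross-section of 2.85 mm filament: π·(2.85/2)² = 6.3794 mm².
L = 246000 mm³ / 6.3794 mm² = 38561.62 mm, i.e. 38.56 m.

38.56 m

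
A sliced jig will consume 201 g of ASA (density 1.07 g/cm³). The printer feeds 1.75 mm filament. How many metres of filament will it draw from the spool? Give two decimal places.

Volume = 201 g / 1.07 g·cm⁻³ = 187.8505 cm³ = 187850.5 mm³.
Filament cross-section = π × (1.75/2)² = 2.4053 mm².
L = V/A = 187850.5/2.4053 = 78098.57 mm → 78.10 m.

78.10 m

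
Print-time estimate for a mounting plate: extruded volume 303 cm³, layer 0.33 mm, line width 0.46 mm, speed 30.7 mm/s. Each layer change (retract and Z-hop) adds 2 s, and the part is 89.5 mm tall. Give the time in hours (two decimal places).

18.21 hours

Extrusion cross-section: 0.33 × 0.46 → 0.1518 mm².
Total extruded path = 303000/0.1518 = 1996047.4 mm.
Print-move time = 1996047.4 / 30.7, so 65017.8 s.
Layer count = ceil(89.5 / 0.33) = 272.
Layer-change overhead = 272 × 2 = 544 s.
Total = 65017.8 + 544 = 65561.8 s = 18.21 hours.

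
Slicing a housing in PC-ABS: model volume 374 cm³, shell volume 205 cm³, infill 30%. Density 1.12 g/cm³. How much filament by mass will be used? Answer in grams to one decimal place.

286.4 g

Volume inside the shell: 374 − 205 → 169 cm³.
Deposited infill = 0.30 × 169 = 50.7 cm³.
Deposited volume = 205 + 50.7 = 255.7 cm³.
Mass = 255.7 × 1.12, so 286.384 g.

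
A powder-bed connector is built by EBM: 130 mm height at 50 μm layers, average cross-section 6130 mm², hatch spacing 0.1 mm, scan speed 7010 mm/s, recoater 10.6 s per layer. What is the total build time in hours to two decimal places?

Layers = ⌈130/0.05⌉ = 2600.
Scan path per layer: 6130 / 0.1 → 61300 mm.
Beam time per layer = 61300 / 7010 = 8.7447 s.
Time per layer = 8.7447 + 10.6, so 19.3447 s.
2600 layers × 19.3447 s/layer = 50296.22 s, i.e. 13.97 hours.

13.97 hours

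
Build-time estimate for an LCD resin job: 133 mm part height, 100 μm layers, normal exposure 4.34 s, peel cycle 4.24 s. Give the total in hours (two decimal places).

3.17 hours

Layer count = ceil(133 / 0.1) = 1330.
Per-layer time = 4.34 + 4.24 = 8.58 s.
Build time: 1330 × 8.58 s = 11411.4 s, i.e. 3.17 hours.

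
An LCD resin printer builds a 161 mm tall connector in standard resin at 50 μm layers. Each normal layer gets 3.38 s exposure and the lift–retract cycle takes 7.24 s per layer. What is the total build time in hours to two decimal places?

Number of layers: 161 / 0.05 → 3220 (rounded up).
Each layer takes = 3.38 + 7.24 = 10.62 s.
Build time: 3220 × 10.62 s = 34196.4 s, i.e. 9.50 hours.

9.50 hours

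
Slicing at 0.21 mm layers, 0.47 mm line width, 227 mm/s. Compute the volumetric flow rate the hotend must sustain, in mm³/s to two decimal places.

22.40

Bead cross-section: 0.21 × 0.47 → 0.0987 mm².
Q = v·A = 227 × 0.0987 = 22.40 mm³/s.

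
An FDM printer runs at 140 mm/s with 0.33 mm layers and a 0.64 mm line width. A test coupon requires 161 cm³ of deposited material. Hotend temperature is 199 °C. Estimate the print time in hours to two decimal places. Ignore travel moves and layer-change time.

Bead cross-section: 0.33 × 0.64 → 0.2112 mm².
Path length: 161000 mm³ / 0.2112 mm² → 762310.6 mm.
Extrusion time = 762310.6 / 140, so 5445.1 s.
That's 5445.1 s → 1.51 hours.

1.51 hours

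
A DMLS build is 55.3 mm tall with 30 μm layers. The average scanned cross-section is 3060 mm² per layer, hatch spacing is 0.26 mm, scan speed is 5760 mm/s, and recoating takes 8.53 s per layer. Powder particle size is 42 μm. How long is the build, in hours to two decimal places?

Number of layers: 55.3 / 0.03 → 1844 (rounded up).
Hatch length per layer = 3060 / 0.26, so 11769.2 mm.
Laser time per layer: 11769.2 / 5760 → 2.0433 s.
Time per layer = 2.0433 + 8.53 = 10.5733 s.
Total: 1844 × 10.5733 s = 19497.1652 s → 5.42 hours.

5.42 hours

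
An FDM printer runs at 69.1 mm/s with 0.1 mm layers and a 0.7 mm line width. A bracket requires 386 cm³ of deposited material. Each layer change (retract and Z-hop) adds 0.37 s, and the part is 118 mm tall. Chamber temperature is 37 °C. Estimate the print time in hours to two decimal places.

22.29 hours

Bead cross-section: 0.1 × 0.7 → 0.07 mm².
Total extruded path = 386000/0.07 = 5514285.7 mm.
Time extruding = 5514285.7 / 69.1 = 79801.5 s.
Layer count = ceil(118 / 0.1) = 1180.
Layer-change overhead = 1180 × 0.37 = 436.6 s.
Total = 79801.5 + 436.6 = 80238.1 s = 22.29 hours.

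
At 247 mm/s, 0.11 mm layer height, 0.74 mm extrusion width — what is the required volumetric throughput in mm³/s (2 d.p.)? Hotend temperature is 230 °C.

Extrusion cross-section = 0.11 × 0.74, so 0.0814 mm².
Volumetric flow = 247 × 0.0814 = 20.11 mm³/s.

20.11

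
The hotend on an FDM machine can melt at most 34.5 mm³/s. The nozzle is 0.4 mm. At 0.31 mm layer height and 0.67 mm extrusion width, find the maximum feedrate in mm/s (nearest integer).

166 mm/s

A = 0.31 × 0.67 = 0.2077 mm².
v_max = Q/A = 34.5/0.2077 = 166.10 mm/s → 166 mm/s.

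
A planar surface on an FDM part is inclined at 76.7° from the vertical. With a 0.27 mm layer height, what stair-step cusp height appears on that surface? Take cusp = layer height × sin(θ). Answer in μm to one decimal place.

sin(76.7°) = 0.9732, so cusp = 0.27 × 0.9732 = 0.262764 mm → 262.8 μm.

262.8 μm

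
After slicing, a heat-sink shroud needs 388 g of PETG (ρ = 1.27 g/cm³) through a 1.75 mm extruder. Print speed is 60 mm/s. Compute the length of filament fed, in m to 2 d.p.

Extruded volume: 388/1.27 = 305.5118 cm³ (305511.8 mm³).
A = π r² = π × 0.875² = 2.4053 mm².
Length = 305511.8 / 2.4053 = 127016.09 mm = 127.02 m.

127.02 m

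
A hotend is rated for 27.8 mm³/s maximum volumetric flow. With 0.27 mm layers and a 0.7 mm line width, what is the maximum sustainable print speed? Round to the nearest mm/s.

Extrusion cross-section: 0.27 × 0.7 → 0.189 mm².
Max speed = 27.8 / 0.189 = 147.09 ≈ 147 mm/s.

147 mm/s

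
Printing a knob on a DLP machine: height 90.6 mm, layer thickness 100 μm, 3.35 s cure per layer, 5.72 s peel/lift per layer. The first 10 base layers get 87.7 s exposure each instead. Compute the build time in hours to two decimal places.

Number of layers: 90.6 / 0.1 → 906 (rounded up).
Burn-in layers = 10 × (87.7 + 5.72), so 934.2 s.
Remaining layers: 896 × (3.35 + 5.72) → 8126.72 s.
Sum: 934.2 + 8126.72 = 9060.92 s → 2.52 hours.

2.52 hours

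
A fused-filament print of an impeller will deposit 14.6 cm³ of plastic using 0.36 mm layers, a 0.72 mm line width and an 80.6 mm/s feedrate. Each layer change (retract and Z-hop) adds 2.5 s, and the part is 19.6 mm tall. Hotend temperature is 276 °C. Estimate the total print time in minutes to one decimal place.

13.9 minutes

Line area: 0.36 × 0.72 → 0.2592 mm².
Total extruded path = 14600/0.2592 = 56327.2 mm.
Extrusion time: 56327.2 / 80.6 → 698.8 s.
Number of layers: 19.6 / 0.36 → 55 (rounded up).
Non-print overhead: 55 × 2.5 → 137.5 s.
Total = 698.8 + 137.5 = 836.3 s = 13.9 minutes.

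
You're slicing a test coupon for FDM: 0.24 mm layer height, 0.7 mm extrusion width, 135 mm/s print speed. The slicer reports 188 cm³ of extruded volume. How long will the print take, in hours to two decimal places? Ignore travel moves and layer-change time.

2.30 hours

Extrusion cross-section = 0.24 × 0.7, so 0.168 mm².
Total extruded path = 188000/0.168 = 1119047.6 mm.
Print-move time = 1119047.6 / 135, so 8289.2 s.
8289.2 s = 2.30 hours.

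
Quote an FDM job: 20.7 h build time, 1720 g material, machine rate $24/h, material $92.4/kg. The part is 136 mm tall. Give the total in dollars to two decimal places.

Machine-time cost = 24 × 20.7 = $496.80.
Feedstock cost = 92.4 × 1720/1000 = $158.928.
Total = 496.80 + 158.928 = 655.728 ≈ $655.73.

$655.73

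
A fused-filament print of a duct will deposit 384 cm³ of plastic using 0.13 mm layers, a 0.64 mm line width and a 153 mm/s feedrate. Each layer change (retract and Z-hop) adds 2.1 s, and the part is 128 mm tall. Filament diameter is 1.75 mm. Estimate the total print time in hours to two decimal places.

Extrusion cross-section: 0.13 × 0.64 → 0.0832 mm².
Total extruded path = 384000/0.0832 = 4615384.6 mm.
Print-move time = 4615384.6 / 153, so 30165.9 s.
Layer count = ceil(128 / 0.13) = 985.
Layer-change overhead: 985 × 2.1 → 2068.5 s.
Altogether 30165.9 + 2068.5 = 32234.4 s, i.e. 8.95 hours.

8.95 hours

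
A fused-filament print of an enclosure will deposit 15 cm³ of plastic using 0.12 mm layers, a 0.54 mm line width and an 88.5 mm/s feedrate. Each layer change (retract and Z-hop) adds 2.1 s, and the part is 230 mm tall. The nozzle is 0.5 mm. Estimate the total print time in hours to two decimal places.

Bead cross-section = 0.12 × 0.54 = 0.0648 mm².
Path length: 15000 mm³ / 0.0648 mm² → 231481.5 mm.
Extrusion time = 231481.5 / 88.5, so 2615.6 s.
Layers = ⌈230/0.12⌉ = 1917.
Non-print overhead = 1917 × 2.1, so 4025.7 s.
Altogether 2615.6 + 4025.7 = 6641.3 s, i.e. 1.84 hours.

1.84 hours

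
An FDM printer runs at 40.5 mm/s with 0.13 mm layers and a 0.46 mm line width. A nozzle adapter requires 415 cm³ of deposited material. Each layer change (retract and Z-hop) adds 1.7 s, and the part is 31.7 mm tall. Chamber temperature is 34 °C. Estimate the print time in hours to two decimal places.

47.71 hours

Line area = 0.13 × 0.46 = 0.0598 mm².
Path length: 415000 mm³ / 0.0598 mm² → 6939799.3 mm.
Print-move time = 6939799.3 / 40.5, so 171353.1 s.
Layer count = ceil(31.7 / 0.13) = 244.
Non-print overhead = 244 × 1.7, so 414.8 s.
Altogether 171353.1 + 414.8 = 171767.9 s, i.e. 47.71 hours.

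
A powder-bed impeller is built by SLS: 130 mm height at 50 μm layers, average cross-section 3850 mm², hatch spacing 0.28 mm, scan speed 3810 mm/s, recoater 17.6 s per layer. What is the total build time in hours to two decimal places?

Number of layers: 130 / 0.05 → 2600 (rounded up).
Scan path per layer = 3850 / 0.28, so 13750 mm.
Laser time per layer = 13750 / 3810, so 3.6089 s.
Layer cycle = 3.6089 + 17.6, so 21.2089 s.
Total: 2600 × 21.2089 s = 55143.14 s → 15.32 hours.

15.32 hours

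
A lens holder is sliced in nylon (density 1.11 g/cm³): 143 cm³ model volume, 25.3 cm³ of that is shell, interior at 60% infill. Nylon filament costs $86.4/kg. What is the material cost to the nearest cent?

Infill region = 143 − 25.3, so 117.7 cm³.
Deposited infill: 0.60 × 117.7 → 70.62 cm³.
Total printed volume = 25.3 + 70.62, so 95.92 cm³.
Mass: 95.92 × 1.11 → 106.4712 g.
At $86.4/kg: 106.4712/1000 × 86.4 = $9.20.

$9.20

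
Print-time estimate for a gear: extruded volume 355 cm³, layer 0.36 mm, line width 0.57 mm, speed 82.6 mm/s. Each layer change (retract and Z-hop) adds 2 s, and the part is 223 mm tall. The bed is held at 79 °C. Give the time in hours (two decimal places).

Line area = 0.36 × 0.57 = 0.2052 mm².
Total extruded path = 355000/0.2052 = 1730019.5 mm.
Extrusion time: 1730019.5 / 82.6 → 20944.5 s.
Layer count = ceil(223 / 0.36) = 620.
Z-hop total = 620 × 2 = 1240 s.
Total = 20944.5 + 1240 = 22184.5 s = 6.16 hours.

6.16 hours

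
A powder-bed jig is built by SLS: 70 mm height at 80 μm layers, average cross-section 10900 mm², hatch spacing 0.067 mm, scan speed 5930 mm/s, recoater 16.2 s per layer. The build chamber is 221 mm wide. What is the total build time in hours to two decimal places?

Number of layers: 70 / 0.08 → 875 (rounded up).
Hatch length per layer: 10900 / 0.067 → 162686.6 mm.
Laser time per layer: 162686.6 / 5930 → 27.4345 s.
Layer cycle: 27.4345 + 16.2 → 43.6345 s.
Build time = 875 × 43.6345 = 38180.1875 s = 10.61 hours.

10.61 hours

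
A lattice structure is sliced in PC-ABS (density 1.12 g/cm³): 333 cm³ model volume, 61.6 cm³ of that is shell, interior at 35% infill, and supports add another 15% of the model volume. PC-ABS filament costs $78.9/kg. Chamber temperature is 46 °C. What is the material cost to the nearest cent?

$18.25

Interior volume: 333 − 61.6 → 271.4 cm³.
Deposited infill = 0.35 × 271.4, so 94.99 cm³.
Support: 0.15 × 333 → 49.95 cm³.
Total printed volume: 61.6 + 94.99 + 49.95 → 206.54 cm³.
Mass: 206.54 × 1.12 → 231.3248 g.
Cost = 231.3248 g / 1000 × $78.9/kg = $18.25.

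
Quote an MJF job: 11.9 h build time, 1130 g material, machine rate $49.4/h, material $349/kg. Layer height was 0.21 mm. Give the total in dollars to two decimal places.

Time charge = 49.4 × 11.9, so $587.86.
Feedstock cost = 349 × 1130/1000 = $394.37.
Job cost: 587.86 + 394.37 = $982.23.

$982.23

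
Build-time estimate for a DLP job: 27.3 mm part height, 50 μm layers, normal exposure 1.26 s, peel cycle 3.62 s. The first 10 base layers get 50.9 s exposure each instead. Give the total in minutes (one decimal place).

Layer count = ceil(27.3 / 0.05) = 546.
Burn-in layers = 10 × (50.9 + 3.62) = 545.2 s.
Normal layers = 536 × (1.26 + 3.62), so 2615.68 s.
Sum: 545.2 + 2615.68 = 3160.88 s → 52.7 minutes.

52.7 minutes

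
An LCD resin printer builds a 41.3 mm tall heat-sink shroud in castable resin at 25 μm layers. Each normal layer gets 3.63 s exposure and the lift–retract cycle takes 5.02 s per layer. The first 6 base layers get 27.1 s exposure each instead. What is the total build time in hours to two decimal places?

Layer count = ceil(41.3 / 0.025) = 1652.
Burn-in layers: 6 × (27.1 + 5.02) → 192.72 s.
Remaining layers = 1646 × (3.63 + 5.02), so 14237.9 s.
Total = 192.72 + 14237.9 = 14430.62 s = 4.01 hours.

4.01 hours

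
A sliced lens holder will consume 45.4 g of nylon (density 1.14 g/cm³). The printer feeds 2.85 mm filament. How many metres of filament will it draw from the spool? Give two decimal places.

Volume = 45.4 g / 1.14 g·cm⁻³ = 39.8246 cm³ = 39824.6 mm³.
Cross-section of 2.85 mm filament: π·(2.85/2)² = 6.3794 mm².
Length = 39824.6 / 6.3794 = 6242.69 mm = 6.24 m.

6.24 m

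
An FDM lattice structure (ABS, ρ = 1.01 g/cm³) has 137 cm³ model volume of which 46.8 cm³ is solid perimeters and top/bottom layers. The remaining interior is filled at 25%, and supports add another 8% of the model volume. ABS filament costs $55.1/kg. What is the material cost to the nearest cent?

$4.47

Volume inside the shell = 137 − 46.8, so 90.2 cm³.
Infill deposited: 0.25 × 90.2 → 22.55 cm³.
Support: 0.08 × 137 → 10.96 cm³.
Deposited volume: 46.8 + 22.55 + 10.96 → 80.31 cm³.
Mass = 80.31 × 1.01 = 81.1131 g.
Cost = 81.1131 g / 1000 × $55.1/kg = $4.47.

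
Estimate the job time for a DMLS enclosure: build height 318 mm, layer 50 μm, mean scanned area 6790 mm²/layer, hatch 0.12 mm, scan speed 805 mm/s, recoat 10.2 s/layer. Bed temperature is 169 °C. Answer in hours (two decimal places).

142.20 hours

Layer count = ceil(318 / 0.05) = 6360.
Hatch length per layer = 6790 / 0.12, so 56583.3 mm.
Scan time per layer = 56583.3 / 805, so 70.2898 s.
Layer cycle: 70.2898 + 10.2 → 80.4898 s.
Build time = 6360 × 80.4898 = 511915.128 s = 142.20 hours.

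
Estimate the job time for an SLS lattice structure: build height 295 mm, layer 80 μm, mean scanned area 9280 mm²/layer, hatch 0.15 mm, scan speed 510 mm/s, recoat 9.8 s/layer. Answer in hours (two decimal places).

134.31 hours

Layers = ⌈295/0.08⌉ = 3688.
Per-layer scan distance = 9280 / 0.15, so 61866.7 mm.
Per-layer scan time: 61866.7 / 510 → 121.3073 s.
Per-layer time = 121.3073 + 9.8, so 131.1073 s.
3688 layers × 131.1073 s/layer = 483523.7224 s, i.e. 134.31 hours.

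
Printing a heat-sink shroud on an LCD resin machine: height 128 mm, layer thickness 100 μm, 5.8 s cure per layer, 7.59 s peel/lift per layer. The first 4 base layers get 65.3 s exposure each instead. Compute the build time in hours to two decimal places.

4.83 hours

Layer count = ceil(128 / 0.1) = 1280.
Base layers = 4 × (65.3 + 7.59), so 291.56 s.
Normal layers = 1276 × (5.8 + 7.59) = 17085.64 s.
Total = 291.56 + 17085.64 = 17377.2 s = 4.83 hours.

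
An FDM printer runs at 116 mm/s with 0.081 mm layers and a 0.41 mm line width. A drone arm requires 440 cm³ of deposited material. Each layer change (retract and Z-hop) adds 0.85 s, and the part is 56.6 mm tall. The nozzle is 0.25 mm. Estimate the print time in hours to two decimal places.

Bead cross-section: 0.081 × 0.41 → 0.03321 mm².
Path length: 440000 mm³ / 0.03321 mm² → 13249021.4 mm.
Print-move time: 13249021.4 / 116 → 114215.7 s.
Number of layers: 56.6 / 0.081 → 699 (rounded up).
Layer-change overhead: 699 × 0.85 → 594.15 s.
Total = 114215.7 + 594.15 = 114809.85 s = 31.89 hours.

31.89 hours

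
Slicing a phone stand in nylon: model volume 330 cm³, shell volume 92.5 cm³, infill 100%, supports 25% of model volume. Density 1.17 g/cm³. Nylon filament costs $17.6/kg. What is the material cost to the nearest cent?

$8.49

Interior volume = 330 − 92.5, so 237.5 cm³.
Deposited infill = 1.00 × 237.5 = 237.5 cm³.
Support = 0.25 × 330 = 82.5 cm³.
Total extruded: 92.5 + 237.5 + 82.5 → 412.5 cm³.
Mass: 412.5 × 1.17 → 482.625 g.
At $17.6/kg: 482.625/1000 × 17.6 = $8.49.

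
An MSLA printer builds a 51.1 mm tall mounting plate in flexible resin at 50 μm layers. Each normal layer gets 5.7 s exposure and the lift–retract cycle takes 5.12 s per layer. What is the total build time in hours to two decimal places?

3.07 hours

Layer count = ceil(51.1 / 0.05) = 1022.
Cycle time = 5.7 + 5.12 = 10.82 s.
Build time: 1022 × 10.82 s = 11058.04 s, i.e. 3.07 hours.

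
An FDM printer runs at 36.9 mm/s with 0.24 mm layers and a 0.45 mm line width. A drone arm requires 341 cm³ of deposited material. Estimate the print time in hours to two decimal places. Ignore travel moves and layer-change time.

Line area: 0.24 × 0.45 → 0.108 mm².
Toolpath length = 341 cm³ / 0.108 mm² = 341000 / 0.108 = 3157407.4 mm.
Time extruding = 3157407.4 / 36.9 = 85566.6 s.
In the requested units: 85566.6 s = 23.77 hours.

23.77 hours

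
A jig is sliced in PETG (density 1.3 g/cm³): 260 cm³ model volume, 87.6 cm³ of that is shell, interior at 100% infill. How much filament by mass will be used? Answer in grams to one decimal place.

338.0 g

Infill region = 260 − 87.6 = 172.4 cm³.
Infill volume = 1.00 × 172.4 = 172.4 cm³.
Deposited volume: 87.6 + 172.4 → 260 cm³.
Mass = 260 × 1.3 = 338 g.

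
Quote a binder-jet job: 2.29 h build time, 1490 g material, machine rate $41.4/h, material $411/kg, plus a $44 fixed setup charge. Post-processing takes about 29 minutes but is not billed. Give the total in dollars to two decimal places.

Machine cost: 41.4 × 2.29 → $94.806.
Feedstock cost = 411 × 1490/1000 = $612.39.
Total = 94.806 + 612.39 + 44 = 751.196 ≈ $751.20.

$751.20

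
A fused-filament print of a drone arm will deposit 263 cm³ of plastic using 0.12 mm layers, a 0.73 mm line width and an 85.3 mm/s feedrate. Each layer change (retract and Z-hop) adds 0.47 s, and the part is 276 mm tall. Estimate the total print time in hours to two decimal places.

Bead cross-section: 0.12 × 0.73 → 0.0876 mm².
Toolpath length = 263 cm³ / 0.0876 mm² = 263000 / 0.0876 = 3002283.1 mm.
Extrusion time = 3002283.1 / 85.3, so 35196.8 s.
Layers = ⌈276/0.12⌉ = 2300.
Layer-change overhead: 2300 × 0.47 → 1081 s.
Altogether 35196.8 + 1081 = 36277.8 s, i.e. 10.08 hours.

10.08 hours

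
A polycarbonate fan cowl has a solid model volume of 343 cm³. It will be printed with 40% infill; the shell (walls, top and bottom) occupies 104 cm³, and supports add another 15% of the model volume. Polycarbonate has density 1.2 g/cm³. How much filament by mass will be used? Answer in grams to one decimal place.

301.3 g

Interior volume: 343 − 104 → 239 cm³.
Infill volume = 0.40 × 239, so 95.6 cm³.
Support = 0.15 × 343 = 51.45 cm³.
Total extruded = 104 + 95.6 + 51.45 = 251.05 cm³.
Mass: 251.05 × 1.2 → 301.26 g.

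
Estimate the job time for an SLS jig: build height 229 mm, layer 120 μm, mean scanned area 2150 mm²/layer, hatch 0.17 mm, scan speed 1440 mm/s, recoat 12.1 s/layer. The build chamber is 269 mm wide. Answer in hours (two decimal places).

11.07 hours

Number of layers: 229 / 0.12 → 1909 (rounded up).
Hatch length per layer = 2150 / 0.17 = 12647.1 mm.
Laser time per layer = 12647.1 / 1440, so 8.7827 s.
Time per layer = 8.7827 + 12.1 = 20.8827 s.
Total: 1909 × 20.8827 s = 39865.0743 s → 11.07 hours.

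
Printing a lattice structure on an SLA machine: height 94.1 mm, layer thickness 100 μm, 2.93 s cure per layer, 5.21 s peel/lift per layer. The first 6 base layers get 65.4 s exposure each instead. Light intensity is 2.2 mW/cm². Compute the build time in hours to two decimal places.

Layer count = ceil(94.1 / 0.1) = 941.
Base layers = 6 × (65.4 + 5.21) = 423.66 s.
Remaining layers = 935 × (2.93 + 5.21) = 7610.9 s.
Total = 423.66 + 7610.9 = 8034.56 s = 2.23 hours.

2.23 hours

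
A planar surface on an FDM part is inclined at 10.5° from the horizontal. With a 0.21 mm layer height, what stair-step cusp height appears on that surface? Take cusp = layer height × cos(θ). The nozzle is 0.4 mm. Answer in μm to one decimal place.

206.5 μm

h_c = t·cos θ = 0.21 × 0.9833 = 0.206493 mm (206.5 μm).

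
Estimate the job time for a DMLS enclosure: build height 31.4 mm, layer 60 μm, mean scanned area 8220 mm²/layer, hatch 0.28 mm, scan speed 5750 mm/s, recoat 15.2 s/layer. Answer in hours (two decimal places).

2.96 hours

Number of layers: 31.4 / 0.06 → 524 (rounded up).
Scan path per layer = 8220 / 0.28, so 29357.1 mm.
Per-layer scan time = 29357.1 / 5750, so 5.1056 s.
Per-layer time = 5.1056 + 15.2 = 20.3056 s.
Total: 524 × 20.3056 s = 10640.1344 s → 2.96 hours.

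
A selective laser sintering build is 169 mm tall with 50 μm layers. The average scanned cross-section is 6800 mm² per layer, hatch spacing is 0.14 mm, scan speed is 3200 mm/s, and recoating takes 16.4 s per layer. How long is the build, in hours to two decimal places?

29.65 hours

Layers = ⌈169/0.05⌉ = 3380.
Hatch length per layer = 6800 / 0.14, so 48571.4 mm.
Per-layer scan time = 48571.4 / 3200, so 15.1786 s.
Layer cycle: 15.1786 + 16.4 → 31.5786 s.
3380 layers × 31.5786 s/layer = 106735.668 s, i.e. 29.65 hours.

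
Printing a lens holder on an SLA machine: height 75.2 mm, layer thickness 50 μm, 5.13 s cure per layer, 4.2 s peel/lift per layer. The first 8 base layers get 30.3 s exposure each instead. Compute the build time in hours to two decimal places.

3.95 hours

Layers = ⌈75.2/0.05⌉ = 1504.
Bottom layers = 8 × (30.3 + 4.2) = 276 s.
Remaining layers = 1496 × (5.13 + 4.2) = 13957.68 s.
Sum: 276 + 13957.68 = 14233.68 s → 3.95 hours.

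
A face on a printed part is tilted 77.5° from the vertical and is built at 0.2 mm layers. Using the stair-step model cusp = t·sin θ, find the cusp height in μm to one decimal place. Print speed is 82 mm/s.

195.3 μm

sin(77.5°) = 0.9763, so cusp = 0.2 × 0.9763 = 0.19526 mm → 195.3 μm.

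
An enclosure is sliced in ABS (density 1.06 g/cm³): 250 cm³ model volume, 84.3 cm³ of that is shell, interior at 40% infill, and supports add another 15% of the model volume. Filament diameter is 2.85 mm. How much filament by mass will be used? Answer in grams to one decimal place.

199.4 g

Volume inside the shell = 250 − 84.3, so 165.7 cm³.
Infill deposited = 0.40 × 165.7, so 66.28 cm³.
Support = 0.15 × 250, so 37.5 cm³.
Deposited volume: 84.3 + 66.28 + 37.5 → 188.08 cm³.
Mass: 188.08 × 1.06 → 199.3648 g.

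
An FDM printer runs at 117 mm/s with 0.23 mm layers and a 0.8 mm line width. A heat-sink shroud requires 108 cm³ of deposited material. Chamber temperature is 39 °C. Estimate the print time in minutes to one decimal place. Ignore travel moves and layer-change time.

Bead cross-section = 0.23 × 0.8 = 0.184 mm².
Total extruded path = 108000/0.184 = 586956.5 mm.
Time extruding: 586956.5 / 117 → 5016.7 s.
5016.7 s = 83.6 minutes.

83.6 minutes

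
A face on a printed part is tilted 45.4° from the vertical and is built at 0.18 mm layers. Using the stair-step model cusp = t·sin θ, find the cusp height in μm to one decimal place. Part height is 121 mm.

128.2 μm

h_c = t·sin θ = 0.18 × 0.7120 = 0.12816 mm (128.2 μm).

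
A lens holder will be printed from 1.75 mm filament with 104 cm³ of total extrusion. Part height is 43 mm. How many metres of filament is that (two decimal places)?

43.24 m

Cross-section of 1.75 mm filament: π·(1.75/2)² = 2.4053 mm².
L = 104000 mm³ / 2.4053 mm² = 43237.85 mm, i.e. 43.24 m.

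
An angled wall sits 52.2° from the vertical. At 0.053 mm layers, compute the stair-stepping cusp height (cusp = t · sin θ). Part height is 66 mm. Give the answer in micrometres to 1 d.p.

41.9 μm

h_c = t·sin θ = 0.053 × 0.7902 = 0.041881 mm (41.9 μm).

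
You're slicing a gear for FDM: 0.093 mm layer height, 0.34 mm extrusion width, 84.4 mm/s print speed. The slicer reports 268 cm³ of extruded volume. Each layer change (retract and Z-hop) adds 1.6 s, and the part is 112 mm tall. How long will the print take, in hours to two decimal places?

Extrusion cross-section = 0.093 × 0.34, so 0.03162 mm².
Total extruded path = 268000/0.03162 = 8475648.3 mm.
Print-move time = 8475648.3 / 84.4, so 100422.4 s.
Number of layers: 112 / 0.093 → 1205 (rounded up).
Z-hop total = 1205 × 1.6 = 1928 s.
Total = 100422.4 + 1928 = 102350.4 s = 28.43 hours.

28.43 hours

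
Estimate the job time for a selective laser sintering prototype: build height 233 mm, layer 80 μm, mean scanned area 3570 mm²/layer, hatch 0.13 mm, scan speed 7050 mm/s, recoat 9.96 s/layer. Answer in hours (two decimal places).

Number of layers: 233 / 0.08 → 2913 (rounded up).
Per-layer scan distance = 3570 / 0.13, so 27461.5 mm.
Scan time per layer = 27461.5 / 7050 = 3.8952 s.
Per-layer time = 3.8952 + 9.96 = 13.8552 s.
Total: 2913 × 13.8552 s = 40360.1976 s → 11.21 hours.

11.21 hours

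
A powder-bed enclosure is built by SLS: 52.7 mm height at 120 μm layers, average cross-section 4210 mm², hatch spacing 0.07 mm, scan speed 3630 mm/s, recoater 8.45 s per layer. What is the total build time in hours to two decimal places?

3.06 hours

Number of layers: 52.7 / 0.12 → 440 (rounded up).
Hatch length per layer: 4210 / 0.07 → 60142.9 mm.
Laser time per layer: 60142.9 / 3630 → 16.5683 s.
Time per layer = 16.5683 + 8.45, so 25.0183 s.
Build time = 440 × 25.0183 = 11008.052 s = 3.06 hours.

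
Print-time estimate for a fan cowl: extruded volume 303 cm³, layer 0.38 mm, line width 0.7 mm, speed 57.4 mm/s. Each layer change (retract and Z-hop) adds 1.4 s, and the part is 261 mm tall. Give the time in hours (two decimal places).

Line area = 0.38 × 0.7, so 0.266 mm².
Total extruded path = 303000/0.266 = 1139097.7 mm.
Extrusion time: 1139097.7 / 57.4 → 19844.9 s.
Number of layers: 261 / 0.38 → 687 (rounded up).
Layer-change overhead: 687 × 1.4 → 961.8 s.
Altogether 19844.9 + 961.8 = 20806.7 s, i.e. 5.78 hours.

5.78 hours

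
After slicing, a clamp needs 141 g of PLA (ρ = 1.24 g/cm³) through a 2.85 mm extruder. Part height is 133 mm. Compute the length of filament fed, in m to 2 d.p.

17.82 m

Extruded volume: 141/1.24 = 113.7097 cm³ (113709.7 mm³).
A = π r² = π × 1.425² = 6.3794 mm².
Length = 113709.7 / 6.3794 = 17824.51 mm = 17.82 m.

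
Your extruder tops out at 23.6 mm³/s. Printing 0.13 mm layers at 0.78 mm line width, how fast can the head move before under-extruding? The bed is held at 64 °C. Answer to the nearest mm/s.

233 mm/s

Extrusion cross-section = 0.13 × 0.78 = 0.1014 mm².
v_max = Q/A = 23.6/0.1014 = 232.74 mm/s → 233 mm/s.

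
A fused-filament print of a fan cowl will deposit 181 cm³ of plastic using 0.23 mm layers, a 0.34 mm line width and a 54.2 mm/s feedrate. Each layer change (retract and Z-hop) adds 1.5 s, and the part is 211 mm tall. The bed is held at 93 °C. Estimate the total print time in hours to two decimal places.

Extrusion cross-section: 0.23 × 0.34 → 0.0782 mm².
Total extruded path = 181000/0.0782 = 2314578 mm.
Time extruding = 2314578 / 54.2, so 42704.4 s.
Layer count = ceil(211 / 0.23) = 918.
Non-print overhead = 918 × 1.5 = 1377 s.
Total = 42704.4 + 1377 = 44081.4 s = 12.24 hours.

12.24 hours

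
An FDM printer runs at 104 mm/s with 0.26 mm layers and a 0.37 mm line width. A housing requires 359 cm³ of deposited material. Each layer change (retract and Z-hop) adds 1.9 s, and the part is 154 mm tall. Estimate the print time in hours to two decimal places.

Bead cross-section = 0.26 × 0.37 = 0.0962 mm².
Toolpath length = 359 cm³ / 0.0962 mm² = 359000 / 0.0962 = 3731808.7 mm.
Time extruding = 3731808.7 / 104 = 35882.8 s.
Layer count = ceil(154 / 0.26) = 593.
Z-hop total: 593 × 1.9 → 1126.7 s.
Altogether 35882.8 + 1126.7 = 37009.5 s, i.e. 10.28 hours.

10.28 hours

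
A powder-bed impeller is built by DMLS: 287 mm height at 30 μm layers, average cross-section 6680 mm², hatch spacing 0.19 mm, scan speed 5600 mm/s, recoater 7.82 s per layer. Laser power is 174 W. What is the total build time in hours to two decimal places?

Number of layers: 287 / 0.03 → 9567 (rounded up).
Scan path per layer = 6680 / 0.19, so 35157.9 mm.
Per-layer scan time = 35157.9 / 5600, so 6.2782 s.
Time per layer = 6.2782 + 7.82, so 14.0982 s.
9567 layers × 14.0982 s/layer = 134877.4794 s, i.e. 37.47 hours.

37.47 hours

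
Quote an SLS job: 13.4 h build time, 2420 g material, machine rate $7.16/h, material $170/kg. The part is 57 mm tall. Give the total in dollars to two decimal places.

Machine cost: 7.16 × 13.4 → $95.944.
Material charge = 170 × 2420/1000, so $411.40.
Job cost: 95.944 + 411.40 = 507.344 ≈ $507.34.

$507.34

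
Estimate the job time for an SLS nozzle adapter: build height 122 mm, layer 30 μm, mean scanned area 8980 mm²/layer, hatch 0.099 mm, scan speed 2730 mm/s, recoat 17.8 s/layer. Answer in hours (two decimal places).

Layer count = ceil(122 / 0.03) = 4067.
Per-layer scan distance: 8980 / 0.099 → 90707.1 mm.
Laser time per layer = 90707.1 / 2730 = 33.226 s.
Time per layer: 33.226 + 17.8 → 51.026 s.
4067 layers × 51.026 s/layer = 207522.742 s, i.e. 57.65 hours.

57.65 hours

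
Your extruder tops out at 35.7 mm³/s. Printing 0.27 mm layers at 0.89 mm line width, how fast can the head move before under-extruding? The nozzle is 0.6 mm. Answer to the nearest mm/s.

A = 0.27 × 0.89, so 0.2403 mm².
v_max = Q/A = 35.7/0.2403 = 148.56 mm/s → 149 mm/s.

149 mm/s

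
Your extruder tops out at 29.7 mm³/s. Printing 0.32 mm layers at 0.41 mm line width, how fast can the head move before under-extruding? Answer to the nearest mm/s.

226 mm/s

Extrusion cross-section = 0.32 × 0.41 = 0.1312 mm².
Max speed = 29.7 / 0.1312 = 226.37 ≈ 226 mm/s.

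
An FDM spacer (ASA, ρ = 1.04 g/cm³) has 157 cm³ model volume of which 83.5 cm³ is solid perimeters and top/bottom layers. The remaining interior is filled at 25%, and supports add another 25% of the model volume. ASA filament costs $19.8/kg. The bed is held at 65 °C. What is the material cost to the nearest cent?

Infill region: 157 − 83.5 → 73.5 cm³.
Infill deposited = 0.25 × 73.5 = 18.375 cm³.
Support = 0.25 × 157, so 39.25 cm³.
Total extruded = 83.5 + 18.375 + 39.25 = 141.125 cm³.
Mass = 141.125 × 1.04, so 146.77 g.
At $19.8/kg: 146.77/1000 × 19.8 = $2.91.

$2.91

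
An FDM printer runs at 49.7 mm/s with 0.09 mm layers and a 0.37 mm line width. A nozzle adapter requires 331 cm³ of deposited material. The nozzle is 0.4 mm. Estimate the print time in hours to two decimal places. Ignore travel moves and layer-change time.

Bead cross-section = 0.09 × 0.37, so 0.0333 mm².
Toolpath length = 331 cm³ / 0.0333 mm² = 331000 / 0.0333 = 9939939.9 mm.
Print-move time: 9939939.9 / 49.7 → 199998.8 s.
That's 199998.8 s → 55.56 hours.

55.56 hours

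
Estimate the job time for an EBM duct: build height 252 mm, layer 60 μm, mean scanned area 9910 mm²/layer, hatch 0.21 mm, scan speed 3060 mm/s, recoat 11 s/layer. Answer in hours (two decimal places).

Layers = ⌈252/0.06⌉ = 4200.
Scan path per layer: 9910 / 0.21 → 47190.5 mm.
Beam time per layer = 47190.5 / 3060 = 15.4217 s.
Layer cycle: 15.4217 + 11 → 26.4217 s.
4200 layers × 26.4217 s/layer = 110971.14 s, i.e. 30.83 hours.

30.83 hours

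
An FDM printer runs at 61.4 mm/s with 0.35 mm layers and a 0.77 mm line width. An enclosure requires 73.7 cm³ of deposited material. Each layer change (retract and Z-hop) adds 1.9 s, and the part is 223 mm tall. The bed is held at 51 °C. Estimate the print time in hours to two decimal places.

1.57 hours

Extrusion cross-section = 0.35 × 0.77 = 0.2695 mm².
Total extruded path = 73700/0.2695 = 273469.4 mm.
Time extruding = 273469.4 / 61.4, so 4453.9 s.
Number of layers: 223 / 0.35 → 638 (rounded up).
Non-print overhead = 638 × 1.9 = 1212.2 s.
Total = 4453.9 + 1212.2 = 5666.1 s = 1.57 hours.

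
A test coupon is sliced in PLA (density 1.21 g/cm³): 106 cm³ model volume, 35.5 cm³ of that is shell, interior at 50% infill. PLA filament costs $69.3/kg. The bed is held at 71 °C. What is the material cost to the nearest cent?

Infill region: 106 − 35.5 → 70.5 cm³.
Infill volume = 0.50 × 70.5 = 35.25 cm³.
Deposited volume = 35.5 + 35.25 = 70.75 cm³.
Mass = 70.75 × 1.21, so 85.6075 g.
At $69.3/kg: 85.6075/1000 × 69.3 = $5.93.

$5.93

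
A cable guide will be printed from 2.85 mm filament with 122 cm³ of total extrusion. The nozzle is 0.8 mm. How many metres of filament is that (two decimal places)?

A = π r² = π × 1.425² = 6.3794 mm².
Length = 122 cm³ / 6.3794 mm² = 122000 / 6.3794 = 19124.06 mm = 19.12 m.

19.12 m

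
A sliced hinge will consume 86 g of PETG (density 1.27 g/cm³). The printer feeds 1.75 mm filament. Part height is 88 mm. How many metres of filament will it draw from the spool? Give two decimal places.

28.15 m

Volume = 86 g / 1.27 g·cm⁻³ = 67.7165 cm³ = 67716.5 mm³.
Filament cross-section = π × (1.75/2)² = 2.4053 mm².
Length = 67716.5 / 2.4053 = 28153.04 mm = 28.15 m.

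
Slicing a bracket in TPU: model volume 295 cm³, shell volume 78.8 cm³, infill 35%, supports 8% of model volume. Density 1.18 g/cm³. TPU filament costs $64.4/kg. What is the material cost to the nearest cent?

Infill region = 295 − 78.8 = 216.2 cm³.
Deposited infill = 0.35 × 216.2, so 75.67 cm³.
Support = 0.08 × 295, so 23.6 cm³.
Total extruded: 78.8 + 75.67 + 23.6 → 178.07 cm³.
Mass = 178.07 × 1.18 = 210.1226 g.
At $64.4/kg: 210.1226/1000 × 64.4 = $13.53.

$13.53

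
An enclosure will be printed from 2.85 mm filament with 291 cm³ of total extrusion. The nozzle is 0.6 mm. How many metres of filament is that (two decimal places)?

Cross-section of 2.85 mm filament: π·(2.85/2)² = 6.3794 mm².
L = 291000 mm³ / 6.3794 mm² = 45615.58 mm, i.e. 45.62 m.

45.62 m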